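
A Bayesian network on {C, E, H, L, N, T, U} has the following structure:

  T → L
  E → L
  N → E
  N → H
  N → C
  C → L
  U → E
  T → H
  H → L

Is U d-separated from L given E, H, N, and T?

We examine all 4 paths between U and L:
Path 1: U → E → L
  E is a chain here and E is conditioned on, so the path is blocked at E.
Path 2: U → E ← N → H ← T → L
  N is a fork here and N is conditioned on, so the path is blocked at N.
Path 3: U → E ← N → H → L
  N is a fork here and N is conditioned on, so the path is blocked at N.
Path 4: U → E ← N → C → L
  N is a fork here and N is conditioned on, so the path is blocked at N.
All paths are blocked; U ⊥ L | {E, H, N, T} holds.

Yes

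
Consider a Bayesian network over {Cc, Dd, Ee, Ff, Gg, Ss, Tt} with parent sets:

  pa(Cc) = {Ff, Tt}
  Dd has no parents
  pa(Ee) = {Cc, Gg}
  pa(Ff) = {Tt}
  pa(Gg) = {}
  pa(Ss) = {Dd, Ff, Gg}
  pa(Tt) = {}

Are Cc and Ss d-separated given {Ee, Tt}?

No — Cc and Ss are not d-separated given {Ee, Tt}.

We examine all 3 paths between Cc and Ss:
  1. Cc ← Tt → Ff → Ss — Tt:fork[blocks]; Ff:chain[open] ⇒ blocked
  2. Cc → Ee ← Gg → Ss — Ee:collider[open]; Gg:fork[open] ⇒ active
  3. Cc ← Ff → Ss — Ff:fork[open] ⇒ active
Because an active path exists, Cc and Ss are not d-separated.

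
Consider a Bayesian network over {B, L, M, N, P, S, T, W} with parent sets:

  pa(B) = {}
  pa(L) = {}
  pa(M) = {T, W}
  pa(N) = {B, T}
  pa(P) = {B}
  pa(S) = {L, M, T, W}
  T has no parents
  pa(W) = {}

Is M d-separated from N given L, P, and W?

No

Enumerating the 3 paths from M to N and testing each for blocking by {L, P, W}:
Path 1: M ← T → N
  T is a fork and T is not conditioned on — no node blocks this path, so it is active.
Path 2: M → S ← T → N
  S is a collider here and neither S nor any of its descendants is conditioned on, so the collider stays closed — the path is blocked at S.
Path 3: M ← W → S ← T → N
  W is a fork here and W is conditioned on, so the path is blocked at W.
At least one path is unblocked, so d-separation fails.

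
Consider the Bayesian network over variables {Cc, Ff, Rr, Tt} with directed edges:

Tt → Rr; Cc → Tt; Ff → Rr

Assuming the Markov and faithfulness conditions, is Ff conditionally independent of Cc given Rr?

The only undirected path from Ff to Cc is:
  1. Ff → Rr ← Tt ← Cc — Rr:collider[open]; Tt:chain[open] ⇒ active
At least one path is unblocked, so d-separation fails.

No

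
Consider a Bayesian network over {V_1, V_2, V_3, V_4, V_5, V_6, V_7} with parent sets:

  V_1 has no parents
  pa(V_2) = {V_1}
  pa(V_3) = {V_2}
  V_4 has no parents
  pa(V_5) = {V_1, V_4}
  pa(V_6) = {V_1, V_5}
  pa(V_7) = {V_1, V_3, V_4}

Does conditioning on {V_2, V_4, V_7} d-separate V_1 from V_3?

No — V_1 and V_3 are not d-separated given {V_2, V_4, V_7}.

4 paths connect V_1 and V_3; each must be blocked for d-separation to hold:
Path 1: V_1 → V_2 → V_3
  V_2 is a chain here and V_2 is conditioned on, so the path is blocked at V_2.
Path 2: V_1 → V_7 ← V_3
  V_7 is a collider and V_7 is conditioned on, which opens it — no node blocks this path, so it is active.
Path 3: V_1 → V_5 ← V_4 → V_7 ← V_3
  V_5 is a collider here and neither V_5 nor any of its descendants is conditioned on, so the collider stays closed — the path is blocked at V_5.
Path 4: V_1 → V_6 ← V_5 ← V_4 → V_7 ← V_3
  V_6 is a collider here and neither V_6 nor any of its descendants is conditioned on, so the collider stays closed — the path is blocked at V_6.
At least one path is unblocked, so d-separation fails.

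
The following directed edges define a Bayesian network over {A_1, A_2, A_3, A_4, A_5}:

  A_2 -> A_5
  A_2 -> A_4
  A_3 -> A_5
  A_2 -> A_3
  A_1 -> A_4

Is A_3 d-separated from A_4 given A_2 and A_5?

There are 2 undirected paths between A_3 and A_4; checking each against the conditioning set {A_2, A_5}:
Path 1: A_3 → A_5 ← A_2 → A_4
  A_2 is a fork here and A_2 is conditioned on, so the path is blocked at A_2.
Path 2: A_3 ← A_2 → A_4
  A_2 is a fork here and A_2 is conditioned on, so the path is blocked at A_2.
All paths are blocked; A_3 ⊥ A_4 | {A_2, A_5} holds.

Yes — A_3 and A_4 are d-separated given {A_2, A_5}.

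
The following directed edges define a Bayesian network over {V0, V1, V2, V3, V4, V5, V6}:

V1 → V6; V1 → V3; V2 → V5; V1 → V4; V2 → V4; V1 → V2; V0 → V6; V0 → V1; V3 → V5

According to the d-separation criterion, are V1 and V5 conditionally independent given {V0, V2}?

No

Enumerating the 3 paths from V1 to V5 and testing each for blocking by {V0, V2}:
  1. V1 → V4 ← V2 → V5 — V4:collider[blocks]; V2:fork[blocks] ⇒ blocked
  2. V1 → V3 → V5 — V3:chain[open] ⇒ active
  3. V1 → V2 → V5 — V2:chain[blocks] ⇒ blocked
Since the path V1 → V3 → V5 is active, V1 and V5 are not d-separated given {V0, V2}.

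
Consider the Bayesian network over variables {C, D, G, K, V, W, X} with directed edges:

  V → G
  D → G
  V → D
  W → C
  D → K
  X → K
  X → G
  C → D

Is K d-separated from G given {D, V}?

There are 3 undirected paths between K and G; checking each against the conditioning set {D, V}:
  1. K ← X → G — X:fork[open] ⇒ active
  2. K ← D → G — D:fork[blocks] ⇒ blocked
  3. K ← D ← V → G — D:chain[blocks]; V:fork[blocks] ⇒ blocked
Since the path K ← X → G is active, K and G are not d-separated given {D, V}.

No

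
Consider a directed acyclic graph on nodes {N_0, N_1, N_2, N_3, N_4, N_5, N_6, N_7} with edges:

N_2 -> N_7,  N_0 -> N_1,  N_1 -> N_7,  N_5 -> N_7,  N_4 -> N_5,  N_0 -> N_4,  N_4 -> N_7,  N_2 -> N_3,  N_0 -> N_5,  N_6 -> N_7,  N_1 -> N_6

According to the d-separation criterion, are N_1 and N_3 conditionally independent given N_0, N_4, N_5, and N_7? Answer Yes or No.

No

There are 6 undirected paths between N_1 and N_3; checking each against the conditioning set {N_0, N_4, N_5, N_7}:
  1. N_1 → N_6 → N_7 ← N_2 → N_3 — N_6:chain[open]; N_7:collider[open]; N_2:fork[open] ⇒ active
  2. N_1 ← N_0 → N_4 → N_7 ← N_2 → N_3 — N_0:fork[blocks]; N_4:chain[blocks]; N_7:collider[open]; N_2:fork[open] ⇒ blocked
  3. N_1 ← N_0 → N_4 → N_5 → N_7 ← N_2 → N_3 — N_0:fork[blocks]; N_4:chain[blocks]; N_5:chain[blocks]; N_7:collider[open]; N_2:fork[open] ⇒ blocked
  4. N_1 ← N_0 → N_5 ← N_4 → N_7 ← N_2 → N_3 — N_0:fork[blocks]; N_5:collider[open]; N_4:fork[blocks]; N_7:collider[open]; N_2:fork[open] ⇒ blocked
  5. N_1 ← N_0 → N_5 → N_7 ← N_2 → N_3 — N_0:fork[blocks]; N_5:chain[blocks]; N_7:collider[open]; N_2:fork[open] ⇒ blocked
  6. N_1 → N_7 ← N_2 → N_3 — N_7:collider[open]; N_2:fork[open] ⇒ active
At least one path is unblocked, so d-separation fails.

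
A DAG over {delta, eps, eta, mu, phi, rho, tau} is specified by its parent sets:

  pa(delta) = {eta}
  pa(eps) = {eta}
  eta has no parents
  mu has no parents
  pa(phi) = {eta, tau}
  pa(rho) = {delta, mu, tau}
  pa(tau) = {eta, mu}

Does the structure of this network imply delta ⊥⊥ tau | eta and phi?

There are 4 undirected paths between delta and tau; checking each against the conditioning set {eta, phi}:
Path 1: delta → rho ← mu → tau
  rho is a collider here and neither rho nor any of its descendants is conditioned on, so the collider stays closed — the path is blocked at rho.
Path 2: delta → rho ← tau
  rho is a collider here and neither rho nor any of its descendants is conditioned on, so the collider stays closed — the path is blocked at rho.
Path 3: delta ← eta → phi ← tau
  eta is a fork here and eta is conditioned on, so the path is blocked at eta.
Path 4: delta ← eta → tau
  eta is a fork here and eta is conditioned on, so the path is blocked at eta.
All paths are blocked; delta ⊥ tau | {eta, phi} holds.

Yes — delta and tau are d-separated given {eta, phi}.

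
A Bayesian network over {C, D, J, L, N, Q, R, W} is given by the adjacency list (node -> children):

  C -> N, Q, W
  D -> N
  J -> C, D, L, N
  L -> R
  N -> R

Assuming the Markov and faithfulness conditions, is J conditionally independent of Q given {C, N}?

There are 4 undirected paths between J and Q; checking each against the conditioning set {C, N}:
Path 1: J → D → N ← C → Q
  C is a fork here and C is conditioned on, so the path is blocked at C.
Path 2: J → N ← C → Q
  C is a fork here and C is conditioned on, so the path is blocked at C.
Path 3: J → L → R ← N ← C → Q
  R is a collider here and neither R nor any of its descendants is conditioned on, so the collider stays closed — the path is blocked at R.
Path 4: J → C → Q
  C is a chain here and C is conditioned on, so the path is blocked at C.
All paths are blocked; J ⊥ Q | {C, N} holds.

Yes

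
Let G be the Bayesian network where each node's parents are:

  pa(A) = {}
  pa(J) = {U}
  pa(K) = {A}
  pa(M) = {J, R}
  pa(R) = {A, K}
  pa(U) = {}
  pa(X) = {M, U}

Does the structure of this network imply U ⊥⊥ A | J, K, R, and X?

There are 4 undirected paths between U and A; checking each against the conditioning set {J, K, R, X}:
Path 1: U → J → M ← R ← K ← A
  J is a chain here and J is conditioned on, so the path is blocked at J.
Path 2: U → J → M ← R ← A
  J is a chain here and J is conditioned on, so the path is blocked at J.
Path 3: U → X ← M ← R ← K ← A
  R is a chain here and R is conditioned on, so the path is blocked at R.
Path 4: U → X ← M ← R ← A
  R is a chain here and R is conditioned on, so the path is blocked at R.
Every path is blocked, so U and A are d-separated given {J, K, R, X}.

Yes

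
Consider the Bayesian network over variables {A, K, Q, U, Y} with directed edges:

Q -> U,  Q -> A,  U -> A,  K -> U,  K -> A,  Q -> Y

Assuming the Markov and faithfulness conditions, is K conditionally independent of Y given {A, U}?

4 paths connect K and Y; each must be blocked for d-separation to hold:
Path 1: K → U → A ← Q → Y
  U is a chain here and U is conditioned on, so the path is blocked at U.
Path 2: K → U ← Q → Y
  U is a collider and U is conditioned on, which opens it; Q is a fork and Q is not conditioned on — no node blocks this path, so it is active.
Path 3: K → A ← U ← Q → Y
  U is a chain here and U is conditioned on, so the path is blocked at U.
Path 4: K → A ← Q → Y
  A is a collider and A is conditioned on, which opens it; Q is a fork and Q is not conditioned on — no node blocks this path, so it is active.
Since the path K → U ← Q → Y is active, K and Y are not d-separated given {A, U}.

No — K and Y are not d-separated given {A, U}.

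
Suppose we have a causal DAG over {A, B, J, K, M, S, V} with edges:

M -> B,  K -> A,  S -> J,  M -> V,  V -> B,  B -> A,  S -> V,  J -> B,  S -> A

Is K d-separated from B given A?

No

Enumerating the 4 paths from K to B and testing each for blocking by {A}:
  1. K → A ← B — A:collider[open] ⇒ active
  2. K → A ← S → V → B — A:collider[open]; S:fork[open]; V:chain[open] ⇒ active
  3. K → A ← S → V ← M → B — A:collider[open]; S:fork[open]; V:collider[open]; M:fork[open] ⇒ active
  4. K → A ← S → J → B — A:collider[open]; S:fork[open]; J:chain[open] ⇒ active
Since the path K → A ← B is active, K and B are not d-separated given {A}.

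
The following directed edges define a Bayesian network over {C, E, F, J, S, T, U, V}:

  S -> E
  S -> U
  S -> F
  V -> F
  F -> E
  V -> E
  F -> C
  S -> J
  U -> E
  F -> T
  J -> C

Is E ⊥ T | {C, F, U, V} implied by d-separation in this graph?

Yes

We examine all 6 paths between E and T:
  1. E ← F → T — F:fork[blocks] ⇒ blocked
  2. E ← V → F → T — V:fork[blocks]; F:chain[blocks] ⇒ blocked
  3. E ← U ← S → F → T — U:chain[blocks]; S:fork[open]; F:chain[blocks] ⇒ blocked
  4. E ← U ← S → J → C ← F → T — U:chain[blocks]; S:fork[open]; J:chain[open]; C:collider[open]; F:fork[blocks] ⇒ blocked
  5. E ← S → F → T — S:fork[open]; F:chain[blocks] ⇒ blocked
  6. E ← S → J → C ← F → T — S:fork[open]; J:chain[open]; C:collider[open]; F:fork[blocks] ⇒ blocked
Since every path is blocked, d-separation holds.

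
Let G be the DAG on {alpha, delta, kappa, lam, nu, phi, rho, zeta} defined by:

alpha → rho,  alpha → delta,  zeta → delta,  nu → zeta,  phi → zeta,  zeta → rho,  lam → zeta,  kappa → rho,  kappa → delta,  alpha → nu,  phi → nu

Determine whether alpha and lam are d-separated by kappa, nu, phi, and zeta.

Enumerating the 6 paths from alpha to lam and testing each for blocking by {kappa, nu, phi, zeta}:
Path 1: alpha → delta ← kappa → rho ← zeta ← lam
  delta is a collider here and neither delta nor any of its descendants is conditioned on, so the collider stays closed — the path is blocked at delta.
Path 2: alpha → delta ← zeta ← lam
  delta is a collider here and neither delta nor any of its descendants is conditioned on, so the collider stays closed — the path is blocked at delta.
Path 3: alpha → nu → zeta ← lam
  nu is a chain here and nu is conditioned on, so the path is blocked at nu.
Path 4: alpha → nu ← phi → zeta ← lam
  phi is a fork here and phi is conditioned on, so the path is blocked at phi.
Path 5: alpha → rho ← kappa → delta ← zeta ← lam
  rho is a collider here and neither rho nor any of its descendants is conditioned on, so the collider stays closed — the path is blocked at rho.
Path 6: alpha → rho ← zeta ← lam
  rho is a collider here and neither rho nor any of its descendants is conditioned on, so the collider stays closed — the path is blocked at rho.
All paths are blocked; alpha ⊥ lam | {kappa, nu, phi, zeta} holds.

Yes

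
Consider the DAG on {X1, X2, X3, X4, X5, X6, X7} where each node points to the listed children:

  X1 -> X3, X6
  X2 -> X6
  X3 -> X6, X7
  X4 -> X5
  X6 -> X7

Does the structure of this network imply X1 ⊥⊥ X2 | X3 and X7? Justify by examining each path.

No — X1 and X2 are not d-separated given {X3, X7}.

There are 3 undirected paths between X1 and X2; checking each against the conditioning set {X3, X7}:
Path 1: X1 → X6 ← X2
  X6 is a collider and its descendant X7 is conditioned on, which opens it — no node blocks this path, so it is active.
Path 2: X1 → X3 → X6 ← X2
  X3 is a chain here and X3 is conditioned on, so the path is blocked at X3.
Path 3: X1 → X3 → X7 ← X6 ← X2
  X3 is a chain here and X3 is conditioned on, so the path is blocked at X3.
Because an active path exists, X1 and X2 are not d-separated.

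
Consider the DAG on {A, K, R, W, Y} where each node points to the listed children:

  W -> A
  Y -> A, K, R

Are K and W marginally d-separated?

Yes

There is one path between K and W:
Path 1: K ← Y → A ← W
  A is a collider here and neither A nor any of its descendants is conditioned on, so the collider stays closed — the path is blocked at A.
Since every path is blocked, d-separation holds.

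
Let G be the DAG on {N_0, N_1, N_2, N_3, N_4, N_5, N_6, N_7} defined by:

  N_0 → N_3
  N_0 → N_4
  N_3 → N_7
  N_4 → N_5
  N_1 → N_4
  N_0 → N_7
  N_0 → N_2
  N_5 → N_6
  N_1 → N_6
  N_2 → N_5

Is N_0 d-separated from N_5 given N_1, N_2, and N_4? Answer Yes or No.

Yes — N_0 and N_5 are d-separated given {N_1, N_2, N_4}.

We examine all 3 paths between N_0 and N_5:
Path 1: N_0 → N_4 ← N_1 → N_6 ← N_5
  N_1 is a fork here and N_1 is conditioned on, so the path is blocked at N_1.
Path 2: N_0 → N_4 → N_5
  N_4 is a chain here and N_4 is conditioned on, so the path is blocked at N_4.
Path 3: N_0 → N_2 → N_5
  N_2 is a chain here and N_2 is conditioned on, so the path is blocked at N_2.
Every path is blocked, so N_0 and N_5 are d-separated given {N_1, N_2, N_4}.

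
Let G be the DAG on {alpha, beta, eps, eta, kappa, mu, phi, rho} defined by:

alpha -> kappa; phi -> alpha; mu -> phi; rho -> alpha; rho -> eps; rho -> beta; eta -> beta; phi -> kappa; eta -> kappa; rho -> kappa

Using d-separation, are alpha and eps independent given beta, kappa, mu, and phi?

We examine all 5 paths between alpha and eps:
Path 1: alpha → kappa ← rho → eps
  kappa is a collider and kappa is conditioned on, which opens it; rho is a fork and rho is not conditioned on — no node blocks this path, so it is active.
Path 2: alpha → kappa ← eta → beta ← rho → eps
  kappa is a collider and kappa is conditioned on, which opens it; eta is a fork and eta is not conditioned on; beta is a collider and beta is conditioned on, which opens it; rho is a fork and rho is not conditioned on — no node blocks this path, so it is active.
Path 3: alpha ← rho → eps
  rho is a fork and rho is not conditioned on — no node blocks this path, so it is active.
Path 4: alpha ← phi → kappa ← rho → eps
  phi is a fork here and phi is conditioned on, so the path is blocked at phi.
Path 5: alpha ← phi → kappa ← eta → beta ← rho → eps
  phi is a fork here and phi is conditioned on, so the path is blocked at phi.
Because an active path exists, alpha and eps are not d-separated.

No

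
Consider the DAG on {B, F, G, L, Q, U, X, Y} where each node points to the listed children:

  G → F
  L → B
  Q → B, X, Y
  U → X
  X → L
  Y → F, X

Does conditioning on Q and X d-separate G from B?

Yes

Enumerating the 4 paths from G to B and testing each for blocking by {Q, X}:
  1. G → F ← Y ← Q → X → L → B — F:collider[blocks]; Y:chain[open]; Q:fork[blocks]; X:chain[blocks]; L:chain[open] ⇒ blocked
  2. G → F ← Y ← Q → B — F:collider[blocks]; Y:chain[open]; Q:fork[blocks] ⇒ blocked
  3. G → F ← Y → X ← Q → B — F:collider[blocks]; Y:fork[open]; X:collider[open]; Q:fork[blocks] ⇒ blocked
  4. G → F ← Y → X → L → B — F:collider[blocks]; Y:fork[open]; X:chain[blocks]; L:chain[open] ⇒ blocked
Since every path is blocked, d-separation holds.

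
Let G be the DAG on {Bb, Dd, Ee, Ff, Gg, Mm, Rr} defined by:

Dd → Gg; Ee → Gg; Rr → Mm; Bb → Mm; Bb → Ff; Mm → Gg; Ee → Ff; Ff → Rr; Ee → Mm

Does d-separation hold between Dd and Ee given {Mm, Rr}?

Yes

Enumerating the 4 paths from Dd to Ee and testing each for blocking by {Mm, Rr}:
Path 1: Dd → Gg ← Ee
  Gg is a collider here and neither Gg nor any of its descendants is conditioned on, so the collider stays closed — the path is blocked at Gg.
Path 2: Dd → Gg ← Mm ← Rr ← Ff ← Ee
  Gg is a collider here and neither Gg nor any of its descendants is conditioned on, so the collider stays closed — the path is blocked at Gg.
Path 3: Dd → Gg ← Mm ← Bb → Ff ← Ee
  Gg is a collider here and neither Gg nor any of its descendants is conditioned on, so the collider stays closed — the path is blocked at Gg.
Path 4: Dd → Gg ← Mm ← Ee
  Gg is a collider here and neither Gg nor any of its descendants is conditioned on, so the collider stays closed — the path is blocked at Gg.
All paths are blocked; Dd ⊥ Ee | {Mm, Rr} holds.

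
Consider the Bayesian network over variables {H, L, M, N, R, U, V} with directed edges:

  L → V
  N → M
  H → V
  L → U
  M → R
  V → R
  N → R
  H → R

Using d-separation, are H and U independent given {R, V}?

We examine all 2 paths between H and U:
Path 1: H → V ← L → U
  V is a collider and V is conditioned on, which opens it; L is a fork and L is not conditioned on — no node blocks this path, so it is active.
Path 2: H → R ← V ← L → U
  V is a chain here and V is conditioned on, so the path is blocked at V.
At least one path is unblocked, so d-separation fails.

No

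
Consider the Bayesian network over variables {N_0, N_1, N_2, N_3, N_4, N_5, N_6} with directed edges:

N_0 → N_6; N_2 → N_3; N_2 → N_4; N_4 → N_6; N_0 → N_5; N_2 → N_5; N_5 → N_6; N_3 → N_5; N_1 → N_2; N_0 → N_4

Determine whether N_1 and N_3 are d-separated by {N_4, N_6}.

No

There are 6 undirected paths between N_1 and N_3; checking each against the conditioning set {N_4, N_6}:
Path 1: N_1 → N_2 → N_3
  N_2 is a chain and N_2 is not conditioned on — no node blocks this path, so it is active.
Path 2: N_1 → N_2 → N_5 ← N_3
  N_2 is a chain and N_2 is not conditioned on; N_5 is a collider and its descendant N_6 is conditioned on, which opens it — no node blocks this path, so it is active.
Path 3: N_1 → N_2 → N_4 → N_6 ← N_5 ← N_3
  N_4 is a chain here and N_4 is conditioned on, so the path is blocked at N_4.
Path 4: N_1 → N_2 → N_4 → N_6 ← N_0 → N_5 ← N_3
  N_4 is a chain here and N_4 is conditioned on, so the path is blocked at N_4.
Path 5: N_1 → N_2 → N_4 ← N_0 → N_5 ← N_3
  N_2 is a chain and N_2 is not conditioned on; N_4 is a collider and N_4 is conditioned on, which opens it; N_0 is a fork and N_0 is not conditioned on; N_5 is a collider and its descendant N_6 is conditioned on, which opens it — no node blocks this path, so it is active.
Path 6: N_1 → N_2 → N_4 ← N_0 → N_6 ← N_5 ← N_3
  N_2 is a chain and N_2 is not conditioned on; N_4 is a collider and N_4 is conditioned on, which opens it; N_0 is a fork and N_0 is not conditioned on; N_6 is a collider and N_6 is conditioned on, which opens it; N_5 is a chain and N_5 is not conditioned on — no node blocks this path, so it is active.
At least one path is unblocked, so d-separation fails.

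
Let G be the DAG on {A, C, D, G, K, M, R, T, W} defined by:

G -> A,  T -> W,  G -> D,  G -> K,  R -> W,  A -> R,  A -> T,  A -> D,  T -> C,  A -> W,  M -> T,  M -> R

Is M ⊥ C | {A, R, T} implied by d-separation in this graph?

We examine all 5 paths between M and C:
Path 1: M → R ← A → T → C
  A is a fork here and A is conditioned on, so the path is blocked at A.
Path 2: M → R ← A → W ← T → C
  A is a fork here and A is conditioned on, so the path is blocked at A.
Path 3: M → R → W ← A → T → C
  R is a chain here and R is conditioned on, so the path is blocked at R.
Path 4: M → R → W ← T → C
  R is a chain here and R is conditioned on, so the path is blocked at R.
Path 5: M → T → C
  T is a chain here and T is conditioned on, so the path is blocked at T.
Since every path is blocked, d-separation holds.

Yes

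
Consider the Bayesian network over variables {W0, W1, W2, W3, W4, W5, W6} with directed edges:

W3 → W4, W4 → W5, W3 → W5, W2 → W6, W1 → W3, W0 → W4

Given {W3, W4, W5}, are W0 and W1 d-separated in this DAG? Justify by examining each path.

We examine all 2 paths between W0 and W1:
Path 1: W0 → W4 ← W3 ← W1
  W3 is a chain here and W3 is conditioned on, so the path is blocked at W3.
Path 2: W0 → W4 → W5 ← W3 ← W1
  W4 is a chain here and W4 is conditioned on, so the path is blocked at W4.
All paths are blocked; W0 ⊥ W1 | {W3, W4, W5} holds.

Yes — W0 and W1 are d-separated given {W3, W4, W5}.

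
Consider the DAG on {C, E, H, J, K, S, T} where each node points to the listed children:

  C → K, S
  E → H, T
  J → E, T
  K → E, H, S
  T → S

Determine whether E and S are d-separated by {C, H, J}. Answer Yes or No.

There are 6 undirected paths between E and S; checking each against the conditioning set {C, H, J}:
Path 1: E ← K ← C → S
  C is a fork here and C is conditioned on, so the path is blocked at C.
Path 2: E ← K → S
  K is a fork and K is not conditioned on — no node blocks this path, so it is active.
Path 3: E → T → S
  T is a chain and T is not conditioned on — no node blocks this path, so it is active.
Path 4: E → H ← K ← C → S
  C is a fork here and C is conditioned on, so the path is blocked at C.
Path 5: E → H ← K → S
  H is a collider and H is conditioned on, which opens it; K is a fork and K is not conditioned on — no node blocks this path, so it is active.
Path 6: E ← J → T → S
  J is a fork here and J is conditioned on, so the path is blocked at J.
Because an active path exists, E and S are not d-separated.

No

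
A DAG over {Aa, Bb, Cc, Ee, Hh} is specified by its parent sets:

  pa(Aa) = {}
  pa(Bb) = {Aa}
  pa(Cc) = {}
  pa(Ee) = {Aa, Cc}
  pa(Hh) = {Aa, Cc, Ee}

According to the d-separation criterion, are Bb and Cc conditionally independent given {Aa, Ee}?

There are 4 undirected paths between Bb and Cc; checking each against the conditioning set {Aa, Ee}:
Path 1: Bb ← Aa → Ee → Hh ← Cc
  Aa is a fork here and Aa is conditioned on, so the path is blocked at Aa.
Path 2: Bb ← Aa → Ee ← Cc
  Aa is a fork here and Aa is conditioned on, so the path is blocked at Aa.
Path 3: Bb ← Aa → Hh ← Ee ← Cc
  Aa is a fork here and Aa is conditioned on, so the path is blocked at Aa.
Path 4: Bb ← Aa → Hh ← Cc
  Aa is a fork here and Aa is conditioned on, so the path is blocked at Aa.
Every path is blocked, so Bb and Cc are d-separated given {Aa, Ee}.

Yes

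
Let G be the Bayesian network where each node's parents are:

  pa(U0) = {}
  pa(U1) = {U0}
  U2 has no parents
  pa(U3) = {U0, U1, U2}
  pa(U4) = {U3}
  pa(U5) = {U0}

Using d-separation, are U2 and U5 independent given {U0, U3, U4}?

There are 2 undirected paths between U2 and U5; checking each against the conditioning set {U0, U3, U4}:
  1. U2 → U3 ← U1 ← U0 → U5 — U3:collider[open]; U1:chain[open]; U0:fork[blocks] ⇒ blocked
  2. U2 → U3 ← U0 → U5 — U3:collider[open]; U0:fork[blocks] ⇒ blocked
Since every path is blocked, d-separation holds.

Yes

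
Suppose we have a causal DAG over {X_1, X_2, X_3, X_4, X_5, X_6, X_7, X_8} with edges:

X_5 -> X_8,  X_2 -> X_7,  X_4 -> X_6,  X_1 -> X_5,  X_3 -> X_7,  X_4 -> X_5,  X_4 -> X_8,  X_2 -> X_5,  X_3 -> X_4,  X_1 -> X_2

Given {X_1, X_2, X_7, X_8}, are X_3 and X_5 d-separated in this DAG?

No

Enumerating the 4 paths from X_3 to X_5 and testing each for blocking by {X_1, X_2, X_7, X_8}:
  1. X_3 → X_7 ← X_2 ← X_1 → X_5 — X_7:collider[open]; X_2:chain[blocks]; X_1:fork[blocks] ⇒ blocked
  2. X_3 → X_7 ← X_2 → X_5 — X_7:collider[open]; X_2:fork[blocks] ⇒ blocked
  3. X_3 → X_4 → X_5 — X_4:chain[open] ⇒ active
  4. X_3 → X_4 → X_8 ← X_5 — X_4:chain[open]; X_8:collider[open] ⇒ active
At least one path is unblocked, so d-separation fails.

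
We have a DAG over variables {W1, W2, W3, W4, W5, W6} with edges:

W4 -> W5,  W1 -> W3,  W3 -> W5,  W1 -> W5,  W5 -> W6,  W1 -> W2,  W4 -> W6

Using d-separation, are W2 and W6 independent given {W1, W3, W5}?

4 paths connect W2 and W6; each must be blocked for d-separation to hold:
  1. W2 ← W1 → W5 → W6 — W1:fork[blocks]; W5:chain[blocks] ⇒ blocked
  2. W2 ← W1 → W5 ← W4 → W6 — W1:fork[blocks]; W5:collider[open]; W4:fork[open] ⇒ blocked
  3. W2 ← W1 → W3 → W5 → W6 — W1:fork[blocks]; W3:chain[blocks]; W5:chain[blocks] ⇒ blocked
  4. W2 ← W1 → W3 → W5 ← W4 → W6 — W1:fork[blocks]; W3:chain[blocks]; W5:collider[open]; W4:fork[open] ⇒ blocked
All paths are blocked; W2 ⊥ W6 | {W1, W3, W5} holds.

Yes — W2 and W6 are d-separated given {W1, W3, W5}.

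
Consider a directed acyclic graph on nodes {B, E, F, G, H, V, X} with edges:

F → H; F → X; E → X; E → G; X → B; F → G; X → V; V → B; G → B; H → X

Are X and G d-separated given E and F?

Yes — X and G are d-separated given {E, F}.

There are 5 undirected paths between X and G; checking each against the conditioning set {E, F}:
  1. X → V → B ← G — V:chain[open]; B:collider[blocks] ⇒ blocked
  2. X → B ← G — B:collider[blocks] ⇒ blocked
  3. X ← F → G — F:fork[blocks] ⇒ blocked
  4. X ← E → G — E:fork[blocks] ⇒ blocked
  5. X ← H ← F → G — H:chain[open]; F:fork[blocks] ⇒ blocked
Since every path is blocked, d-separation holds.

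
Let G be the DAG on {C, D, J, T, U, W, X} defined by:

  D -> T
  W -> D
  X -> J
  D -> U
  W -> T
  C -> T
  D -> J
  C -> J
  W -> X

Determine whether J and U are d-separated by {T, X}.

There are 5 undirected paths between J and U; checking each against the conditioning set {T, X}:
Path 1: J ← C → T ← W → D → U
  C is a fork and C is not conditioned on; T is a collider and T is conditioned on, which opens it; W is a fork and W is not conditioned on; D is a chain and D is not conditioned on — no node blocks this path, so it is active.
Path 2: J ← C → T ← D → U
  C is a fork and C is not conditioned on; T is a collider and T is conditioned on, which opens it; D is a fork and D is not conditioned on — no node blocks this path, so it is active.
Path 3: J ← X ← W → T ← D → U
  X is a chain here and X is conditioned on, so the path is blocked at X.
Path 4: J ← X ← W → D → U
  X is a chain here and X is conditioned on, so the path is blocked at X.
Path 5: J ← D → U
  D is a fork and D is not conditioned on — no node blocks this path, so it is active.
At least one path is unblocked, so d-separation fails.

No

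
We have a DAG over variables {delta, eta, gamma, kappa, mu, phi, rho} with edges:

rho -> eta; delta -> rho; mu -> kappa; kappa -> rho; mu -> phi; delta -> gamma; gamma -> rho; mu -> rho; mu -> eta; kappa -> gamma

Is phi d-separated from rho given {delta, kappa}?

No — phi and rho are not d-separated given {delta, kappa}.

Enumerating the 5 paths from phi to rho and testing each for blocking by {delta, kappa}:
  1. phi ← mu → kappa → gamma → rho — mu:fork[open]; kappa:chain[blocks]; gamma:chain[open] ⇒ blocked
  2. phi ← mu → kappa → gamma ← delta → rho — mu:fork[open]; kappa:chain[blocks]; gamma:collider[blocks]; delta:fork[blocks] ⇒ blocked
  3. phi ← mu → kappa → rho — mu:fork[open]; kappa:chain[blocks] ⇒ blocked
  4. phi ← mu → rho — mu:fork[open] ⇒ active
  5. phi ← mu → eta ← rho — mu:fork[open]; eta:collider[blocks] ⇒ blocked
At least one path is unblocked, so d-separation fails.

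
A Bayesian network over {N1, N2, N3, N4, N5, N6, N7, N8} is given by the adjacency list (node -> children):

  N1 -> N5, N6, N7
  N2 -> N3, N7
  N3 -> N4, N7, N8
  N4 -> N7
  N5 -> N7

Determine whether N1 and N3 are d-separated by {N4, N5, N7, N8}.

Enumerating the 6 paths from N1 to N3 and testing each for blocking by {N4, N5, N7, N8}:
Path 1: N1 → N7 ← N3
  N7 is a collider and N7 is conditioned on, which opens it — no node blocks this path, so it is active.
Path 2: N1 → N7 ← N2 → N3
  N7 is a collider and N7 is conditioned on, which opens it; N2 is a fork and N2 is not conditioned on — no node blocks this path, so it is active.
Path 3: N1 → N7 ← N4 ← N3
  N4 is a chain here and N4 is conditioned on, so the path is blocked at N4.
Path 4: N1 → N5 → N7 ← N3
  N5 is a chain here and N5 is conditioned on, so the path is blocked at N5.
Path 5: N1 → N5 → N7 ← N2 → N3
  N5 is a chain here and N5 is conditioned on, so the path is blocked at N5.
Path 6: N1 → N5 → N7 ← N4 ← N3
  N5 is a chain here and N5 is conditioned on, so the path is blocked at N5.
Because an active path exists, N1 and N3 are not d-separated.

No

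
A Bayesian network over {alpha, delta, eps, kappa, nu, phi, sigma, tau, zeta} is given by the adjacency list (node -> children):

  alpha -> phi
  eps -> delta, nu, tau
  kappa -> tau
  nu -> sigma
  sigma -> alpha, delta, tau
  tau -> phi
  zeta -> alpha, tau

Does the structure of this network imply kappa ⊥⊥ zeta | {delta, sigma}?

Enumerating the 5 paths from kappa to zeta and testing each for blocking by {delta, sigma}:
Path 1: kappa → tau ← eps → delta ← sigma → alpha ← zeta
  tau is a collider here and neither tau nor any of its descendants is conditioned on, so the collider stays closed — the path is blocked at tau.
Path 2: kappa → tau ← eps → nu → sigma → alpha ← zeta
  tau is a collider here and neither tau nor any of its descendants is conditioned on, so the collider stays closed — the path is blocked at tau.
Path 3: kappa → tau → phi ← alpha ← zeta
  phi is a collider here and neither phi nor any of its descendants is conditioned on, so the collider stays closed — the path is blocked at phi.
Path 4: kappa → tau ← zeta
  tau is a collider here and neither tau nor any of its descendants is conditioned on, so the collider stays closed — the path is blocked at tau.
Path 5: kappa → tau ← sigma → alpha ← zeta
  tau is a collider here and neither tau nor any of its descendants is conditioned on, so the collider stays closed — the path is blocked at tau.
Since every path is blocked, d-separation holds.

Yes — kappa and zeta are d-separated given {delta, sigma}.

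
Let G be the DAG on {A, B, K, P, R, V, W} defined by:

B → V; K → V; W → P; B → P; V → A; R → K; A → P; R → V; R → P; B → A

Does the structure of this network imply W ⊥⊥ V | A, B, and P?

No

There are 6 undirected paths between W and V; checking each against the conditioning set {A, B, P}:
Path 1: W → P ← B → V
  B is a fork here and B is conditioned on, so the path is blocked at B.
Path 2: W → P ← B → A ← V
  B is a fork here and B is conditioned on, so the path is blocked at B.
Path 3: W → P ← R → K → V
  P is a collider and P is conditioned on, which opens it; R is a fork and R is not conditioned on; K is a chain and K is not conditioned on — no node blocks this path, so it is active.
Path 4: W → P ← R → V
  P is a collider and P is conditioned on, which opens it; R is a fork and R is not conditioned on — no node blocks this path, so it is active.
Path 5: W → P ← A ← B → V
  A is a chain here and A is conditioned on, so the path is blocked at A.
Path 6: W → P ← A ← V
  A is a chain here and A is conditioned on, so the path is blocked at A.
Since the path W → P ← R → K → V is active, W and V are not d-separated given {A, B, P}.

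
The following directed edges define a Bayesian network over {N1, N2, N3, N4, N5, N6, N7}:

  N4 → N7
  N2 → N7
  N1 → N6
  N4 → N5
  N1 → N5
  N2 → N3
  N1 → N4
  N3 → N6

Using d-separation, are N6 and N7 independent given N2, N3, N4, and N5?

Yes

We examine all 3 paths between N6 and N7:
Path 1: N6 ← N1 → N4 → N7
  N4 is a chain here and N4 is conditioned on, so the path is blocked at N4.
Path 2: N6 ← N1 → N5 ← N4 → N7
  N4 is a fork here and N4 is conditioned on, so the path is blocked at N4.
Path 3: N6 ← N3 ← N2 → N7
  N3 is a chain here and N3 is conditioned on, so the path is blocked at N3.
Since every path is blocked, d-separation holds.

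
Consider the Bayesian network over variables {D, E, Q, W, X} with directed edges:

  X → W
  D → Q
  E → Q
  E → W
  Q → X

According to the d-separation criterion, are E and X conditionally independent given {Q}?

We examine all 2 paths between E and X:
Path 1: E → Q → X
  Q is a chain here and Q is conditioned on, so the path is blocked at Q.
Path 2: E → W ← X
  W is a collider here and neither W nor any of its descendants is conditioned on, so the collider stays closed — the path is blocked at W.
Every path is blocked, so E and X are d-separated given {Q}.

Yes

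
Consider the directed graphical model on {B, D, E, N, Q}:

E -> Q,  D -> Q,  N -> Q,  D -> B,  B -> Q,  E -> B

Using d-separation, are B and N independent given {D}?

Yes

3 paths connect B and N; each must be blocked for d-separation to hold:
  1. B ← E → Q ← N — E:fork[open]; Q:collider[blocks] ⇒ blocked
  2. B ← D → Q ← N — D:fork[blocks]; Q:collider[blocks] ⇒ blocked
  3. B → Q ← N — Q:collider[blocks] ⇒ blocked
Since every path is blocked, d-separation holds.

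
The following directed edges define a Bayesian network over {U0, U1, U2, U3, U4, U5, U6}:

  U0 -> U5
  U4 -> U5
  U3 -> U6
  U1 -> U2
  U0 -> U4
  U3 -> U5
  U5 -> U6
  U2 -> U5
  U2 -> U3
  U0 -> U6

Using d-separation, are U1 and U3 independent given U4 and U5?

No — U1 and U3 are not d-separated given {U4, U5}.

There are 5 undirected paths between U1 and U3; checking each against the conditioning set {U4, U5}:
  1. U1 → U2 → U5 ← U4 ← U0 → U6 ← U3 — U2:chain[open]; U5:collider[open]; U4:chain[blocks]; U0:fork[open]; U6:collider[blocks] ⇒ blocked
  2. U1 → U2 → U5 → U6 ← U3 — U2:chain[open]; U5:chain[blocks]; U6:collider[blocks] ⇒ blocked
  3. U1 → U2 → U5 ← U0 → U6 ← U3 — U2:chain[open]; U5:collider[open]; U0:fork[open]; U6:collider[blocks] ⇒ blocked
  4. U1 → U2 → U5 ← U3 — U2:chain[open]; U5:collider[open] ⇒ active
  5. U1 → U2 → U3 — U2:chain[open] ⇒ active
Since the path U1 → U2 → U5 ← U3 is active, U1 and U3 are not d-separated given {U4, U5}.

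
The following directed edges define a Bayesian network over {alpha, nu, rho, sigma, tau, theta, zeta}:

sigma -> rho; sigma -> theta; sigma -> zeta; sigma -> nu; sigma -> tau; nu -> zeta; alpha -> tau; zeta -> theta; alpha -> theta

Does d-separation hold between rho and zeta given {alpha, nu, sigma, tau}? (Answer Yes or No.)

Yes

We examine all 4 paths between rho and zeta:
Path 1: rho ← sigma → tau ← alpha → theta ← zeta
  sigma is a fork here and sigma is conditioned on, so the path is blocked at sigma.
Path 2: rho ← sigma → nu → zeta
  sigma is a fork here and sigma is conditioned on, so the path is blocked at sigma.
Path 3: rho ← sigma → theta ← zeta
  sigma is a fork here and sigma is conditioned on, so the path is blocked at sigma.
Path 4: rho ← sigma → zeta
  sigma is a fork here and sigma is conditioned on, so the path is blocked at sigma.
Every path is blocked, so rho and zeta are d-separated given {alpha, nu, sigma, tau}.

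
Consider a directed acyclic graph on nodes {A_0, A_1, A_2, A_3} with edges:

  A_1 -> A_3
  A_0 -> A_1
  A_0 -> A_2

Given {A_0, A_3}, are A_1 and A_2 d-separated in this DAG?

Yes

The only undirected path from A_1 to A_2 is:
Path 1: A_1 ← A_0 → A_2
  A_0 is a fork here and A_0 is conditioned on, so the path is blocked at A_0.
All paths are blocked; A_1 ⊥ A_2 | {A_0, A_3} holds.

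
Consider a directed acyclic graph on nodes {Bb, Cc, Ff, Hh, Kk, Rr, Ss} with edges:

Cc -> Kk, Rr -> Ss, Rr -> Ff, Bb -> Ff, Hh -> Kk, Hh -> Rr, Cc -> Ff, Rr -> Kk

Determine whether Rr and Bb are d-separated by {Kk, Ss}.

Yes — Rr and Bb are d-separated given {Kk, Ss}.

3 paths connect Rr and Bb; each must be blocked for d-separation to hold:
Path 1: Rr ← Hh → Kk ← Cc → Ff ← Bb
  Ff is a collider here and neither Ff nor any of its descendants is conditioned on, so the collider stays closed — the path is blocked at Ff.
Path 2: Rr → Kk ← Cc → Ff ← Bb
  Ff is a collider here and neither Ff nor any of its descendants is conditioned on, so the collider stays closed — the path is blocked at Ff.
Path 3: Rr → Ff ← Bb
  Ff is a collider here and neither Ff nor any of its descendants is conditioned on, so the collider stays closed — the path is blocked at Ff.
Every path is blocked, so Rr and Bb are d-separated given {Kk, Ss}.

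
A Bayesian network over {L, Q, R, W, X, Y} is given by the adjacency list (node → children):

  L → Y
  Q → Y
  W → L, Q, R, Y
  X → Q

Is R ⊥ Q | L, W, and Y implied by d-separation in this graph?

Yes

We examine all 3 paths between R and Q:
Path 1: R ← W → Q
  W is a fork here and W is conditioned on, so the path is blocked at W.
Path 2: R ← W → L → Y ← Q
  W is a fork here and W is conditioned on, so the path is blocked at W.
Path 3: R ← W → Y ← Q
  W is a fork here and W is conditioned on, so the path is blocked at W.
Every path is blocked, so R and Q are d-separated given {L, W, Y}.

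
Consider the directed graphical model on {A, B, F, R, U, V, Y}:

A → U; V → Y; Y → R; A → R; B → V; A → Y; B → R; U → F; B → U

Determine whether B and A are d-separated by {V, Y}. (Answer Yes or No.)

5 paths connect B and A; each must be blocked for d-separation to hold:
  1. B → R ← A — R:collider[blocks] ⇒ blocked
  2. B → R ← Y ← A — R:collider[blocks]; Y:chain[blocks] ⇒ blocked
  3. B → V → Y ← A — V:chain[blocks]; Y:collider[open] ⇒ blocked
  4. B → V → Y → R ← A — V:chain[blocks]; Y:chain[blocks]; R:collider[blocks] ⇒ blocked
  5. B → U ← A — U:collider[blocks] ⇒ blocked
Every path is blocked, so B and A are d-separated given {V, Y}.

Yes — B and A are d-separated given {V, Y}.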